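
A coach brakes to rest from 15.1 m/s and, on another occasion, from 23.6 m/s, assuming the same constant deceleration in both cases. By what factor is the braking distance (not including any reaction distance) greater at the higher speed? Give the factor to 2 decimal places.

Factor ≈ 2.44

Braking distance d = v²/(2a), so with a fixed, d ∝ v².
Factor = (23.6/15.1)² = 1.5629² = 2.4427.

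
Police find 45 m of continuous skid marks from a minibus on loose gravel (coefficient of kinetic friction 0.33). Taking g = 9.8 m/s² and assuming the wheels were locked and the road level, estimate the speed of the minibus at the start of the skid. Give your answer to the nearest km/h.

Deceleration a = μg = 0.33 × 9.8 = 3.234 m/s².
v = √(2a·d) = √(2 × 3.234 × 45) = √291.060 = 17.0605 m/s.
= 17.0605 × 3.6 = 61.418 km/h.

Initial speed ≈ 61 km/h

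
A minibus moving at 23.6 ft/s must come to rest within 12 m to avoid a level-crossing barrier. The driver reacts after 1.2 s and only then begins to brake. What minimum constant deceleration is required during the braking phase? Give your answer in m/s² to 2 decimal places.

Required deceleration ≈ 7.68 m/s²

23.6 ft/s × 0.3048 = 7.1933 m/s.
Distance covered during reaction = 7.1933 × 1.2 = 8.632 m.
Distance available for braking: 12 − 8.632 = 3.368 m.
v² = 2a·d ⇒ a = v²/(2d) = 7.1933² / (2 × 3.368) = 51.744 / 6.736 = 7.6817 m/s².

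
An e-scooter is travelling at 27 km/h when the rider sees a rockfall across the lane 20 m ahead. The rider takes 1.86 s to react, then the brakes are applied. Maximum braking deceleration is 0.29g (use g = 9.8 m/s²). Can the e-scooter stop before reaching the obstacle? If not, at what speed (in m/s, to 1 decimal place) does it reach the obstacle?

27 km/h ÷ 3.6 = 7.5000 m/s.
a = 0.29 × 9.8 = 2.842 m/s².
Reaction distance = 7.5000 × 1.86 = 13.950 m.
Braking distance needed to stop: v²/(2a) = 56.250 / 5.684 = 9.896 m, so total needed = 13.950 + 9.896 = 23.846 m > 20 m — it cannot stop.
Distance remaining when braking begins: 20 − 13.950 = 6.050 m.
v² = v₀² − 2a·d = 56.250 − 2 × 2.842 × 6.050 = 21.862 m²/s².
v = √21.862 = 4.676 m/s.

No — it strikes the obstacle at 4.7 m/s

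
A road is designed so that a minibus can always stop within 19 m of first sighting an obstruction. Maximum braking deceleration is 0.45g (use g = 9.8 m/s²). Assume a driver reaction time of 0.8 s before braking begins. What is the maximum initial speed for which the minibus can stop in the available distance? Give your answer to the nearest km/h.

Maximum speed ≈ 36 km/h

a = 0.45 × 9.8 = 4.410 m/s².
Stopping distance: v·t_r + v²/(2a) = 19 with t_r = 0.8 s and a = 4.410 m/s².
So v² + 7.056 v − 167.58 = 0.
Positive root: v = −a·t_r + √((a·t_r)² + 2a·d) = −3.528 + √(12.447 + 167.58) = 9.8894 m/s.
9.8894 m/s × 3.6 = 35.602 km/h.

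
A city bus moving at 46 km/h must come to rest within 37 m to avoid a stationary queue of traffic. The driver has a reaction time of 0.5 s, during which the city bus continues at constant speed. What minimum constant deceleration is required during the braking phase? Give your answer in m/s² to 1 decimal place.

Required deceleration ≈ 2.7 m/s²

46 km/h ÷ 3.6 = 12.7778 m/s.
Distance covered during reaction = 12.7778 × 0.5 = 6.389 m.
Distance available for braking: 37 − 6.389 = 30.611 m.
v² = 2a·d ⇒ a = v²/(2d) = 12.7778² / (2 × 30.611) = 163.272 / 61.222 = 2.6669 m/s².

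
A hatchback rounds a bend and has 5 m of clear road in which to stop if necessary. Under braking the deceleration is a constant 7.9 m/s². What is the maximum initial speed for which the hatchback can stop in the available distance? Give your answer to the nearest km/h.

Maximum speed ≈ 32 km/h

v²/(2a) = d ⇒ v = √(2 × 7.900 × 5) = √79.00 = 8.8882 m/s.
8.8882 m/s × 3.6 = 31.998 km/h.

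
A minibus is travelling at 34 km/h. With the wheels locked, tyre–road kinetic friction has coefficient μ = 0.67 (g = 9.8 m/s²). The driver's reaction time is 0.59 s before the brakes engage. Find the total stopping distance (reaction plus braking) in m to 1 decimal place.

Total stopping distance ≈ 12.4 m

34 km/h ÷ 3.6 = 9.4444 m/s.
a = μg = 0.67 × 9.8 = 6.566 m/s².
Reaction distance = v·t_r = 9.4444 × 0.59 = 5.572 m.
Braking distance = v²/(2a) = 9.4444² / (2 × 6.566) = 89.197 / 13.132 = 6.792 m.
Total = 5.572 + 6.792 = 12.364 m.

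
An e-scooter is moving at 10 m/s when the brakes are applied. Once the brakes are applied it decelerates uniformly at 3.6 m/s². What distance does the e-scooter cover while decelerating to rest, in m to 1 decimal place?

Braking distance = v²/(2a) = 10.0000² / (2 × 3.600) = 100.000 / 7.200 = 13.889 m.

Braking distance ≈ 13.9 m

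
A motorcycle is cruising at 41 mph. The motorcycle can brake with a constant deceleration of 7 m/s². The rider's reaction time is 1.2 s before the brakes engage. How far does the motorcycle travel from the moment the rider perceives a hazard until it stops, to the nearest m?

Total stopping distance ≈ 46 m

41 mph × 0.44704 = 18.3286 m/s.
Reaction distance = v·t_r = 18.3286 × 1.2 = 21.994 m.
Braking distance = v²/(2a) = 18.3286² / (2 × 7.000) = 335.938 / 14.000 = 23.996 m.
Total = 21.994 + 23.996 = 45.990 m.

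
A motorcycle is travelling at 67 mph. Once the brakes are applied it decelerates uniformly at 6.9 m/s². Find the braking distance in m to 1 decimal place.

Braking distance ≈ 65.0 m

67 mph × 0.44704 = 29.9517 m/s.
Braking distance = v²/(2a) = 29.9517² / (2 × 6.900) = 897.104 / 13.800 = 65.008 m.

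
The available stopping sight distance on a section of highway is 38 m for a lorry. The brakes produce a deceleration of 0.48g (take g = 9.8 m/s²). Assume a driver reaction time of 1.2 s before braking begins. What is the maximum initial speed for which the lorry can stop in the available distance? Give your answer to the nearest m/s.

a = 0.48 × 9.8 = 4.704 m/s².
Stopping distance: v·t_r + v²/(2a) = 38 with t_r = 1.2 s and a = 4.704 m/s².
So v² + 11.290 v − 357.50 = 0.
Positive root: v = −a·t_r + √((a·t_r)² + 2a·d) = −5.645 + √(31.866 + 357.50) = 14.0874 m/s.

Maximum speed ≈ 14 m/s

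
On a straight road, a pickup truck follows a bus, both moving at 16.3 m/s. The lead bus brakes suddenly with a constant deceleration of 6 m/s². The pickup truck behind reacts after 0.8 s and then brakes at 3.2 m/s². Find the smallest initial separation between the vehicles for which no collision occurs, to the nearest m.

Leader travels v²/(2a_L) = 265.690 / 12.000 = 22.141 m before stopping.
Follower covers v·t_r = 16.3000 × 0.8 = 13.040 m while reacting, then v²/(2a_F) = 265.690 / 6.400 = 41.514 m while braking, for a total of 13.040 + 41.514 = 54.554 m.
Since a_F ≤ a_L and the follower starts braking later, the follower is never slower than the leader, so the closest approach is when both have stopped.
Minimum gap = 54.554 − 22.141 = 32.413 m.

Minimum gap ≈ 32 m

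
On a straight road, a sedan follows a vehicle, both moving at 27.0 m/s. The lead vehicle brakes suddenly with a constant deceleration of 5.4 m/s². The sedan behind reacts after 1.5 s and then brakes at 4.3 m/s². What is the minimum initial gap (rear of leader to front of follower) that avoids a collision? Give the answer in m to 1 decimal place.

Minimum gap ≈ 57.8 m

Leader travels v²/(2a_L) = 729.000 / 10.800 = 67.500 m before stopping.
Follower covers v·t_r = 27.0000 × 1.5 = 40.500 m while reacting, then v²/(2a_F) = 729.000 / 8.600 = 84.767 m while braking, for a total of 40.500 + 84.767 = 125.267 m.
Since a_F ≤ a_L and the follower starts braking later, the follower is never slower than the leader, so the closest approach is when both have stopped.
Minimum gap = 125.267 − 67.500 = 57.767 m.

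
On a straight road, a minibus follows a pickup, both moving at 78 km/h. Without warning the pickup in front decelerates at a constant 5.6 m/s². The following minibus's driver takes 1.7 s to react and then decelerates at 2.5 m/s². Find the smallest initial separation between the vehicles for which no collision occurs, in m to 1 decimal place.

Minimum gap ≈ 88.8 m

78 km/h ÷ 3.6 = 21.6667 m/s.
Leader travels v²/(2a_L) = 469.446 / 11.200 = 41.915 m before stopping.
Follower covers v·t_r = 21.6667 × 1.7 = 36.833 m while reacting, then v²/(2a_F) = 469.446 / 5.000 = 93.889 m while braking, for a total of 36.833 + 93.889 = 130.722 m.
Since a_F ≤ a_L and the follower starts braking later, the follower is never slower than the leader, so the closest approach is when both have stopped.
Minimum gap = 130.722 − 41.915 = 88.807 m.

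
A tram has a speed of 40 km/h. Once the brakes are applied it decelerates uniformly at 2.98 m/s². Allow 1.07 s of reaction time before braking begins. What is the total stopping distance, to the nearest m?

40 km/h ÷ 3.6 = 11.1111 m/s.
Reaction distance = v·t_r = 11.1111 × 1.07 = 11.889 m.
Braking distance = v²/(2a) = 11.1111² / (2 × 2.980) = 123.457 / 5.960 = 20.714 m.
Total = 11.889 + 20.714 = 32.603 m.

Total stopping distance ≈ 33 m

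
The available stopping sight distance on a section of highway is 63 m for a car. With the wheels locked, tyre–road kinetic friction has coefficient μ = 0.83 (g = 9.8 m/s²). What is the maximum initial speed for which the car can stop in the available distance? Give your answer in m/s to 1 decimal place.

a = μg = 0.83 × 9.8 = 8.134 m/s².
v²/(2a) = d ⇒ v = √(2 × 8.134 × 63) = √1024.88 = 32.0137 m/s.

Maximum speed ≈ 32.0 m/s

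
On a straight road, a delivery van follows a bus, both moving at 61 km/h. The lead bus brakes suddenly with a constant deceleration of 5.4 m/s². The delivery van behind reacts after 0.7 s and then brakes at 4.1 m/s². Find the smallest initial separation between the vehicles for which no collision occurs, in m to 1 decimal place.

Minimum gap ≈ 20.3 m

61 km/h ÷ 3.6 = 16.9444 m/s.
Leader travels v²/(2a_L) = 287.113 / 10.800 = 26.585 m before stopping.
Follower covers v·t_r = 16.9444 × 0.7 = 11.861 m while reacting, then v²/(2a_F) = 287.113 / 8.200 = 35.014 m while braking, for a total of 11.861 + 35.014 = 46.875 m.
Since a_F ≤ a_L and the follower starts braking later, the follower is never slower than the leader, so the closest approach is when both have stopped.
Minimum gap = 46.875 − 26.585 = 20.290 m.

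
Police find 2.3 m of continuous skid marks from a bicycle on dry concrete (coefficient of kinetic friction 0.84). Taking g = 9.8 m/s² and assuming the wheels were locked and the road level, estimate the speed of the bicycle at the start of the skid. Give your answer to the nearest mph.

Initial speed ≈ 14 mph

Deceleration a = μg = 0.84 × 9.8 = 8.232 m/s².
v = √(2a·d) = √(2 × 8.232 × 2.3) = √37.867 = 6.1536 m/s.
= 6.1536 ÷ 0.44704 = 13.765 mph.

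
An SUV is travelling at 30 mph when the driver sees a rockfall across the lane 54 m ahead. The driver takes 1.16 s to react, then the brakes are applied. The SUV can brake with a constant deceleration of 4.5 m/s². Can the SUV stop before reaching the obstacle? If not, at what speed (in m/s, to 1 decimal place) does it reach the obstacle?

30 mph × 0.44704 = 13.4112 m/s.
Reaction distance = 13.4112 × 1.16 = 15.557 m.
Braking distance = v²/(2a) = 179.860 / 9.000 = 19.984 m.
Total stopping distance = 15.557 + 19.984 = 35.541 m, vs 54 m available — it stops with 54 − 35.541 = 18.459 m to spare.

Yes — it stops about 18.5 m short of the obstacle, so it never reaches it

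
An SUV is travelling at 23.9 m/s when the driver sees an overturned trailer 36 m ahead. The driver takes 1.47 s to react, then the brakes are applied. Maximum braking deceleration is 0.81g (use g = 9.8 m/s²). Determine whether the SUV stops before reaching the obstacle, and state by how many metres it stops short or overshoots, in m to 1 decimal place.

No — it overshoots by 35.1 m

a = 0.81 × 9.8 = 7.938 m/s².
Reaction distance = 23.9000 × 1.47 = 35.133 m.
Braking distance = v²/(2a) = 571.210 / 15.876 = 35.979 m.
Total stopping distance = 35.133 + 35.979 = 71.112 m, vs 36 m available — it cannot stop in time and overshoots by 71.112 − 36 = 35.112 m.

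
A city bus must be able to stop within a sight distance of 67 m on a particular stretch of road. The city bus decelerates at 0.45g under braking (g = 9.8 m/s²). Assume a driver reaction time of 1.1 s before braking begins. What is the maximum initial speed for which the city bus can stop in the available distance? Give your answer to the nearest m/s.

a = 0.45 × 9.8 = 4.410 m/s².
Stopping distance: v·t_r + v²/(2a) = 67 with t_r = 1.1 s and a = 4.410 m/s².
So v² + 9.702 v − 590.94 = 0.
Positive root: v = −a·t_r + √((a·t_r)² + 2a·d) = −4.851 + √(23.532 + 590.94) = 19.9375 m/s.

Maximum speed ≈ 20 m/s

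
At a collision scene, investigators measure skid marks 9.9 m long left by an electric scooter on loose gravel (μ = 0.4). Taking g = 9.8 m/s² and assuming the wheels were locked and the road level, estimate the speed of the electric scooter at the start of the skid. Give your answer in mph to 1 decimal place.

Initial speed ≈ 19.7 mph

Deceleration a = μg = 0.4 × 9.8 = 3.920 m/s².
v = √(2a·d) = √(2 × 3.920 × 9.9) = √77.616 = 8.8100 m/s.
= 8.8100 ÷ 0.44704 = 19.707 mph.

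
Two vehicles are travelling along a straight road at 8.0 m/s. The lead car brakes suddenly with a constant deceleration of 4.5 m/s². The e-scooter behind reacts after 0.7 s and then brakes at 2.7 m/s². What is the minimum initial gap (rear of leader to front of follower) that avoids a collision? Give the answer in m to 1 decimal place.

Minimum gap ≈ 10.3 m

Leader travels v²/(2a_L) = 64.000 / 9.000 = 7.111 m before stopping.
Follower covers v·t_r = 8.0000 × 0.7 = 5.600 m while reacting, then v²/(2a_F) = 64.000 / 5.400 = 11.852 m while braking, for a total of 5.600 + 11.852 = 17.452 m.
Since a_F ≤ a_L and the follower starts braking later, the follower is never slower than the leader, so the closest approach is when both have stopped.
Minimum gap = 17.452 − 7.111 = 10.341 m.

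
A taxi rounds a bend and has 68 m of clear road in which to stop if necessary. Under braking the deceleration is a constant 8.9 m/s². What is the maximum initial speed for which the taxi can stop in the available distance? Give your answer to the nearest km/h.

Maximum speed ≈ 125 km/h

v²/(2a) = d ⇒ v = √(2 × 8.900 × 68) = √1210.40 = 34.7908 m/s.
34.7908 m/s × 3.6 = 125.247 km/h.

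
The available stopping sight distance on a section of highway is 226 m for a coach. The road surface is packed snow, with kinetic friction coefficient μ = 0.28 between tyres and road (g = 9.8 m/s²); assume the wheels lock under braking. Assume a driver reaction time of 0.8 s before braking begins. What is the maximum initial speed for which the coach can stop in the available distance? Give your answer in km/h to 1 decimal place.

Maximum speed ≈ 119.1 km/h

a = μg = 0.28 × 9.8 = 2.744 m/s².
Stopping distance: v·t_r + v²/(2a) = 226 with t_r = 0.8 s and a = 2.744 m/s².
So v² + 4.390 v − 1240.29 = 0.
Positive root: v = −a·t_r + √((a·t_r)² + 2a·d) = −2.195 + √(4.818 + 1240.29) = 33.0911 m/s.
33.0911 m/s × 3.6 = 119.128 km/h.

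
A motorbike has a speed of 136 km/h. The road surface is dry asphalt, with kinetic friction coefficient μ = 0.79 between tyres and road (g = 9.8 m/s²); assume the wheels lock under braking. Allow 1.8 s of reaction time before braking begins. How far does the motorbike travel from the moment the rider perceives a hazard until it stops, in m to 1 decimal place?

Total stopping distance ≈ 160.2 m

136 km/h ÷ 3.6 = 37.7778 m/s.
a = μg = 0.79 × 9.8 = 7.742 m/s².
Reaction distance = v·t_r = 37.7778 × 1.8 = 68.000 m.
Braking distance = v²/(2a) = 37.7778² / (2 × 7.742) = 1427.162 / 15.484 = 92.170 m.
Total = 68.000 + 92.170 = 160.170 m.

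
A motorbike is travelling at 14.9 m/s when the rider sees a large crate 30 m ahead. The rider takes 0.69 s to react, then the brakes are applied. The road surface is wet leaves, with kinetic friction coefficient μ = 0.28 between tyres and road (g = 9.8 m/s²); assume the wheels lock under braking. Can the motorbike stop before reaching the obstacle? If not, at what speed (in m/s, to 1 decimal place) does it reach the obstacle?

No — it strikes the obstacle at 10.7 m/s

a = μg = 0.28 × 9.8 = 2.744 m/s².
Reaction distance = 14.9000 × 0.69 = 10.281 m.
Braking distance needed to stop: v²/(2a) = 222.010 / 5.488 = 40.454 m, so total needed = 10.281 + 40.454 = 50.735 m > 30 m — it cannot stop.
Distance remaining when braking begins: 30 − 10.281 = 19.719 m.
v² = v₀² − 2a·d = 222.010 − 2 × 2.744 × 19.719 = 113.792 m²/s².
v = √113.792 = 10.667 m/s.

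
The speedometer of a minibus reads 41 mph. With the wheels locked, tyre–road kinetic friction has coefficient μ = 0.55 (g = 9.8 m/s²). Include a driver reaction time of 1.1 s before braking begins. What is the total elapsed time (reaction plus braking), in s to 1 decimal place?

Total time ≈ 4.5 s

41 mph × 0.44704 = 18.3286 m/s.
a = μg = 0.55 × 9.8 = 5.390 m/s².
Braking time = v/a = 18.3286 / 5.390 = 3.400 s.
Total = 1.1 + 3.400 = 4.500 s.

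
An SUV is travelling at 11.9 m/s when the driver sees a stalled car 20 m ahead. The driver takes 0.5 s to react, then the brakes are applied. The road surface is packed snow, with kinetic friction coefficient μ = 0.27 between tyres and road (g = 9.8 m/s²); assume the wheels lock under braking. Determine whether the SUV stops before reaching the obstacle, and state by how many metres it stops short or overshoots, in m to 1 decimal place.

a = μg = 0.27 × 9.8 = 2.646 m/s².
Reaction distance = 11.9000 × 0.5 = 5.950 m.
Braking distance = v²/(2a) = 141.610 / 5.292 = 26.759 m.
Total stopping distance = 5.950 + 26.759 = 32.709 m, vs 20 m available — it cannot stop in time and overshoots by 32.709 − 20 = 12.709 m.

No — it overshoots by 12.7 m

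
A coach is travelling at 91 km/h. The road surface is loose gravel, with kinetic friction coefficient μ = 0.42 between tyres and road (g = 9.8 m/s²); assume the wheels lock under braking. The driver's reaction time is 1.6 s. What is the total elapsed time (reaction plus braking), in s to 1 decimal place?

Total time ≈ 7.7 s

91 km/h ÷ 3.6 = 25.2778 m/s.
a = μg = 0.42 × 9.8 = 4.116 m/s².
Braking time = v/a = 25.2778 / 4.116 = 6.141 s.
Total = 1.6 + 6.141 = 7.741 s.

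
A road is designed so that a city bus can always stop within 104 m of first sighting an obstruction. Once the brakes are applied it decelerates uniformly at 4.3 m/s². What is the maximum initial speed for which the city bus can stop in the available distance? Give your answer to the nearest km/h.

v²/(2a) = d ⇒ v = √(2 × 4.300 × 104) = √894.40 = 29.9065 m/s.
29.9065 m/s × 3.6 = 107.663 km/h.

Maximum speed ≈ 108 km/h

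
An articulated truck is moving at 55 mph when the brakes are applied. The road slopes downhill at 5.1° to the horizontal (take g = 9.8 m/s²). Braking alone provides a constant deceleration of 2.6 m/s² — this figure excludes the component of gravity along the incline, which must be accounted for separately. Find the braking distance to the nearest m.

55 mph × 0.44704 = 24.5872 m/s.
Gravity along the downhill slope reduces the braking deceleration: a_eff = 2.600 − 9.8·sin 5.1° = 2.600 − 0.871 = 1.729 m/s².
Braking distance = v²/(2a) = 24.5872² / (2 × 1.729) = 604.530 / 3.458 = 174.821 m.

Braking distance ≈ 175 m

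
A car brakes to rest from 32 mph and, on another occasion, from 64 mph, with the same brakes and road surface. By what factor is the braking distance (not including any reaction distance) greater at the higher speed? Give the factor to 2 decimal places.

Braking distance d = v²/(2a), so with a fixed, d ∝ v².
Factor = (64/32)² = 2.0000² = 4.0000.

Factor ≈ 4.00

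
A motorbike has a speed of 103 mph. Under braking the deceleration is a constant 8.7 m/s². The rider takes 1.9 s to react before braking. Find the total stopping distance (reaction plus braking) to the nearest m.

Total stopping distance ≈ 209 m

103 mph × 0.44704 = 46.0451 m/s.
Reaction distance = v·t_r = 46.0451 × 1.9 = 87.486 m.
Braking distance = v²/(2a) = 46.0451² / (2 × 8.700) = 2120.151 / 17.400 = 121.848 m.
Total = 87.486 + 121.848 = 209.334 m.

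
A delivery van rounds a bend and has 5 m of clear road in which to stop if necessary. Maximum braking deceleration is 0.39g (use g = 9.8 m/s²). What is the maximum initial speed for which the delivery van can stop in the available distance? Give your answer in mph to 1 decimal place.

Maximum speed ≈ 13.8 mph

a = 0.39 × 9.8 = 3.822 m/s².
v²/(2a) = d ⇒ v = √(2 × 3.822 × 5) = √38.22 = 6.1822 m/s.
6.1822 m/s ÷ 0.44704 = 13.829 mph.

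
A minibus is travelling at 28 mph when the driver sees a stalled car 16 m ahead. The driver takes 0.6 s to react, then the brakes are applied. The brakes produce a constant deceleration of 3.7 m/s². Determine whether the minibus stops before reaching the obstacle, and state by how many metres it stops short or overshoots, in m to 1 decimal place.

28 mph × 0.44704 = 12.5171 m/s.
Reaction distance = 12.5171 × 0.6 = 7.510 m.
Braking distance = v²/(2a) = 156.678 / 7.400 = 21.173 m.
Total stopping distance = 7.510 + 21.173 = 28.683 m, vs 16 m available — it cannot stop in time and overshoots by 28.683 − 16 = 12.683 m.

No — it overshoots by 12.7 m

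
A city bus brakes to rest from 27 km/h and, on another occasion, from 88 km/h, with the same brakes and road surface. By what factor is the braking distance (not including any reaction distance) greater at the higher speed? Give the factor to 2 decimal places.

Braking distance d = v²/(2a), so with a fixed, d ∝ v².
Factor = (88/27)² = 3.2593² = 10.6230.

Factor ≈ 10.62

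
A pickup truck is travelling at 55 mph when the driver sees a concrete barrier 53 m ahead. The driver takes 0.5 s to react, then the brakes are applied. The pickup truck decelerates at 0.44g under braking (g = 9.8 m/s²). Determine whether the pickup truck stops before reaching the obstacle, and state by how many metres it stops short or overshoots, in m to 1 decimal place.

No — it overshoots by 29.4 m

55 mph × 0.44704 = 24.5872 m/s.
a = 0.44 × 9.8 = 4.312 m/s².
Reaction distance = 24.5872 × 0.5 = 12.294 m.
Braking distance = v²/(2a) = 604.530 / 8.624 = 70.099 m.
Total stopping distance = 12.294 + 70.099 = 82.393 m, vs 53 m available — it cannot stop in time and overshoots by 82.393 − 53 = 29.393 m.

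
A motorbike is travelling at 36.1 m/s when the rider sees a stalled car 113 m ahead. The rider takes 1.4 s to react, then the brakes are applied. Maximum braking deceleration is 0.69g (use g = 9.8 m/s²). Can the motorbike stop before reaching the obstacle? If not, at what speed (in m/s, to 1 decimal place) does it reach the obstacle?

No — it strikes the obstacle at 21.4 m/s

a = 0.69 × 9.8 = 6.762 m/s².
Reaction distance = 36.1000 × 1.4 = 50.540 m.
Braking distance needed to stop: v²/(2a) = 1303.210 / 13.524 = 96.363 m, so total needed = 50.540 + 96.363 = 146.903 m > 113 m — it cannot stop.
Distance remaining when braking begins: 113 − 50.540 = 62.460 m.
v² = v₀² − 2a·d = 1303.210 − 2 × 6.762 × 62.460 = 458.501 m²/s².
v = √458.501 = 21.413 m/s.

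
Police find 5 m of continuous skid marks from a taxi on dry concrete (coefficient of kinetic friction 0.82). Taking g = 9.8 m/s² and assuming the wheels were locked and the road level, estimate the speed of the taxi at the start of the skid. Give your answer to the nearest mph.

Deceleration a = μg = 0.82 × 9.8 = 8.036 m/s².
v = √(2a·d) = √(2 × 8.036 × 5) = √80.360 = 8.9644 m/s.
= 8.9644 ÷ 0.44704 = 20.053 mph.

Initial speed ≈ 20 mph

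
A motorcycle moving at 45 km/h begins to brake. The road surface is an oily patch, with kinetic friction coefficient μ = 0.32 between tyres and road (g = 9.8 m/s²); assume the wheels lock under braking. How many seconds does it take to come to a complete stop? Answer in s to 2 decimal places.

Braking time ≈ 3.99 s

45 km/h ÷ 3.6 = 12.5000 m/s.
a = μg = 0.32 × 9.8 = 3.136 m/s².
Braking time = v/a = 12.5000 / 3.136 = 3.986 s.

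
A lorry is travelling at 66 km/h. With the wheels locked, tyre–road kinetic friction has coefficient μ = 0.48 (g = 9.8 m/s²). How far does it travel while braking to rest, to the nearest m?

Braking distance ≈ 36 m

66 km/h ÷ 3.6 = 18.3333 m/s.
a = μg = 0.48 × 9.8 = 4.704 m/s².
Braking distance = v²/(2a) = 18.3333² / (2 × 4.704) = 336.110 / 9.408 = 35.726 m.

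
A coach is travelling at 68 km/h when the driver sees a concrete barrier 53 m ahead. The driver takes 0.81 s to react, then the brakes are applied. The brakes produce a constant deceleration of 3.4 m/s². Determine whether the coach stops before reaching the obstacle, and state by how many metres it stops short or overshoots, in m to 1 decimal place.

68 km/h ÷ 3.6 = 18.8889 m/s.
Reaction distance = 18.8889 × 0.81 = 15.300 m.
Braking distance = v²/(2a) = 356.791 / 6.800 = 52.469 m.
Total stopping distance = 15.300 + 52.469 = 67.769 m, vs 53 m available — it cannot stop in time and overshoots by 67.769 − 53 = 14.769 m.

No — it overshoots by 14.8 m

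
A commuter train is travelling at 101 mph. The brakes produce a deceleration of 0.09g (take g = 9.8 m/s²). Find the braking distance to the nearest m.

Braking distance ≈ 1156 m

101 mph × 0.44704 = 45.1510 m/s.
a = 0.09 × 9.8 = 0.882 m/s².
Braking distance = v²/(2a) = 45.1510² / (2 × 0.882) = 2038.613 / 1.764 = 1155.676 m.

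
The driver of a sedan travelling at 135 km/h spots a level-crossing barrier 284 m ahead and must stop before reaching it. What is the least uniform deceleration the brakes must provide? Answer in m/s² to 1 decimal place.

135 km/h ÷ 3.6 = 37.5000 m/s.
v² = 2a·d ⇒ a = v²/(2d) = 37.5000² / (2 × 284.000) = 1406.250 / 568.000 = 2.4758 m/s².

Required deceleration ≈ 2.5 m/s²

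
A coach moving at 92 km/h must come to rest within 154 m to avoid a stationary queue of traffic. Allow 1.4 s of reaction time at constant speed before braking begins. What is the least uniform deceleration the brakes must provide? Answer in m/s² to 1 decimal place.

Required deceleration ≈ 2.8 m/s²

92 km/h ÷ 3.6 = 25.5556 m/s.
Distance covered during reaction = 25.5556 × 1.4 = 35.778 m.
Distance available for braking: 154 − 35.778 = 118.222 m.
v² = 2a·d ⇒ a = v²/(2d) = 25.5556² / (2 × 118.222) = 653.089 / 236.444 = 2.7621 m/s².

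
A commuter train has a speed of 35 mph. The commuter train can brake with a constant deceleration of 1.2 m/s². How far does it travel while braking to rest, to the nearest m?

Braking distance ≈ 102 m

35 mph × 0.44704 = 15.6464 m/s.
Braking distance = v²/(2a) = 15.6464² / (2 × 1.200) = 244.810 / 2.400 = 102.004 m.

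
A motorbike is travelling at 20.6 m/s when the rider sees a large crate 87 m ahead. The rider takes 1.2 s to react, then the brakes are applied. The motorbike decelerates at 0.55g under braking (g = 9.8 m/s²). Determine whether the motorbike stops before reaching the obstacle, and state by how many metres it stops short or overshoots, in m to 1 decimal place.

a = 0.55 × 9.8 = 5.390 m/s².
Reaction distance = 20.6000 × 1.2 = 24.720 m.
Braking distance = v²/(2a) = 424.360 / 10.780 = 39.365 m.
Total stopping distance = 24.720 + 39.365 = 64.085 m, vs 87 m available — it stops with 87 − 64.085 = 22.915 m to spare.

Yes — it stops 22.9 m short of the obstacle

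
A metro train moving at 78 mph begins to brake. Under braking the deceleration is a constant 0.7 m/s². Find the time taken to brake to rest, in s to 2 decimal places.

78 mph × 0.44704 = 34.8691 m/s.
Braking time = v/a = 34.8691 / 0.700 = 49.813 s.

Braking time ≈ 49.81 s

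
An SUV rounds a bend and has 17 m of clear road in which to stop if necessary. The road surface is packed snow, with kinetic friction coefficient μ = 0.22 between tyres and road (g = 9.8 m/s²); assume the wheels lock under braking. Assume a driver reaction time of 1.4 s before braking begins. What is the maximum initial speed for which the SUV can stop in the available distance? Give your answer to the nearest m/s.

Maximum speed ≈ 6 m/s

a = μg = 0.22 × 9.8 = 2.156 m/s².
Stopping distance: v·t_r + v²/(2a) = 17 with t_r = 1.4 s and a = 2.156 m/s².
So v² + 6.037 v − 73.30 = 0.
Positive root: v = −a·t_r + √((a·t_r)² + 2a·d) = −3.018 + √(9.108 + 73.30) = 6.0599 m/s.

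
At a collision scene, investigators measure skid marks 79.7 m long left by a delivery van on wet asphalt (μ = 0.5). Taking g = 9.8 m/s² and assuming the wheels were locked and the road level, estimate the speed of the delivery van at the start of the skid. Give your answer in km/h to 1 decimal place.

Deceleration a = μg = 0.5 × 9.8 = 4.900 m/s².
v = √(2a·d) = √(2 × 4.900 × 79.7) = √781.060 = 27.9475 m/s.
= 27.9475 × 3.6 = 100.611 km/h.

Initial speed ≈ 100.6 km/h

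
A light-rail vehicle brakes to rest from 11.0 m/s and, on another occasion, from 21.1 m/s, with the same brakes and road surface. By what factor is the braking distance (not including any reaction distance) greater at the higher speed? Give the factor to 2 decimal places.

Braking distance d = v²/(2a), so with a fixed, d ∝ v².
Factor = (21.1/11.0)² = 1.9182² = 3.6795.

Factor ≈ 3.68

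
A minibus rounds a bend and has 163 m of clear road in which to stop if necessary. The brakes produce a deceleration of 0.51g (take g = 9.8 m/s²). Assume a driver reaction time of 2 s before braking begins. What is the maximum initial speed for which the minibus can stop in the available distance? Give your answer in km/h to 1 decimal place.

Maximum speed ≈ 113.7 km/h

a = 0.51 × 9.8 = 4.998 m/s².
Stopping distance: v·t_r + v²/(2a) = 163 with t_r = 2 s and a = 4.998 m/s².
So v² + 19.992 v − 1629.35 = 0.
Positive root: v = −a·t_r + √((a·t_r)² + 2a·d) = −9.996 + √(99.920 + 1629.35) = 31.5885 m/s.
31.5885 m/s × 3.6 = 113.719 km/h.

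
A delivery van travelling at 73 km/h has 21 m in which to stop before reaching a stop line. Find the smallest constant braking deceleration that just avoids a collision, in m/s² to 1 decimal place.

73 km/h ÷ 3.6 = 20.2778 m/s.
v² = 2a·d ⇒ a = v²/(2d) = 20.2778² / (2 × 21.000) = 411.189 / 42.000 = 9.7902 m/s².

Required deceleration ≈ 9.8 m/s²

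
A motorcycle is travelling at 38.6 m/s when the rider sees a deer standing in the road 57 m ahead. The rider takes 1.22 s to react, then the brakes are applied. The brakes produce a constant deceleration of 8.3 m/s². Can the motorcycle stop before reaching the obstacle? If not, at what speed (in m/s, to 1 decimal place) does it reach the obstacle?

Reaction distance = 38.6000 × 1.22 = 47.092 m.
Braking distance needed to stop: v²/(2a) = 1489.960 / 16.600 = 89.757 m, so total needed = 47.092 + 89.757 = 136.849 m > 57 m — it cannot stop.
Distance remaining when braking begins: 57 − 47.092 = 9.908 m.
v² = v₀² − 2a·d = 1489.960 − 2 × 8.300 × 9.908 = 1325.487 m²/s².
v = √1325.487 = 36.407 m/s.

No — it strikes the obstacle at 36.4 m/s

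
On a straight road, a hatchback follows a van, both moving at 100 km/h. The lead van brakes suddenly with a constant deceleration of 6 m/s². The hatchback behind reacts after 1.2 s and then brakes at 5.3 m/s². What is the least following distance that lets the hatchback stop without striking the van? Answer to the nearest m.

Minimum gap ≈ 42 m

100 km/h ÷ 3.6 = 27.7778 m/s.
Leader travels v²/(2a_L) = 771.606 / 12.000 = 64.300 m before stopping.
Follower covers v·t_r = 27.7778 × 1.2 = 33.333 m while reacting, then v²/(2a_F) = 771.606 / 10.600 = 72.793 m while braking, for a total of 33.333 + 72.793 = 106.126 m.
Since a_F ≤ a_L and the follower starts braking later, the follower is never slower than the leader, so the closest approach is when both have stopped.
Minimum gap = 106.126 − 64.300 = 41.826 m.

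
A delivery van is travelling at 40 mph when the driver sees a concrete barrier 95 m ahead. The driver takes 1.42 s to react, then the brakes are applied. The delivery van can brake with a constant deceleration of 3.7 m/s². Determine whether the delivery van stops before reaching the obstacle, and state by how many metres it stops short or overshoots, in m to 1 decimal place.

Yes — it stops 26.4 m short of the obstacle

40 mph × 0.44704 = 17.8816 m/s.
Reaction distance = 17.8816 × 1.42 = 25.392 m.
Braking distance = v²/(2a) = 319.752 / 7.400 = 43.210 m.
Total stopping distance = 25.392 + 43.210 = 68.602 m, vs 95 m available — it stops with 95 − 68.602 = 26.398 m to spare.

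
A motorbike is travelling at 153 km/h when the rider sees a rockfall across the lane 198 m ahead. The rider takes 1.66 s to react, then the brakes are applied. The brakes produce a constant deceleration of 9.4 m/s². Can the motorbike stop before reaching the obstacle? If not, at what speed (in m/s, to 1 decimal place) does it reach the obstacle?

Yes — it stops about 31.4 m short of the obstacle, so it never reaches it

153 km/h ÷ 3.6 = 42.5000 m/s.
Reaction distance = 42.5000 × 1.66 = 70.550 m.
Braking distance = v²/(2a) = 1806.250 / 18.800 = 96.077 m.
Total stopping distance = 70.550 + 96.077 = 166.627 m, vs 198 m available — it stops with 198 − 166.627 = 31.373 m to spare.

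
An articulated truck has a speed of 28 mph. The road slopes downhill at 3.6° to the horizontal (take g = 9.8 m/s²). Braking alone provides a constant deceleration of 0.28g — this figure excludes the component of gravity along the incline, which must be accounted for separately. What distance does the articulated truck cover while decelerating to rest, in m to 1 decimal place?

28 mph × 0.44704 = 12.5171 m/s.
a = 0.28 × 9.8 = 2.744 m/s².
Gravity along the downhill slope reduces the braking deceleration: a_eff = 2.744 − 9.8·sin 3.6° = 2.744 − 0.615 = 2.129 m/s².
Braking distance = v²/(2a) = 12.5171² / (2 × 2.129) = 156.678 / 4.258 = 36.796 m.

Braking distance ≈ 36.8 m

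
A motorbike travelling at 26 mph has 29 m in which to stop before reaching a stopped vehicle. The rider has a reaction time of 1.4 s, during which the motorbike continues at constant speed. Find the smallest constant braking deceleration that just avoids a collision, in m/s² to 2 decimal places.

26 mph × 0.44704 = 11.6230 m/s.
Distance covered during reaction = 11.6230 × 1.4 = 16.272 m.
Distance available for braking: 29 − 16.272 = 12.728 m.
v² = 2a·d ⇒ a = v²/(2d) = 11.6230² / (2 × 12.728) = 135.094 / 25.456 = 5.3070 m/s².

Required deceleration ≈ 5.31 m/s²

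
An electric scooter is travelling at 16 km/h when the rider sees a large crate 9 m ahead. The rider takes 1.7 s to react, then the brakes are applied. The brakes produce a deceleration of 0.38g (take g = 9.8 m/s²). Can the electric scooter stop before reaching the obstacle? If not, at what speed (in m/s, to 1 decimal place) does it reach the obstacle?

No — it strikes the obstacle at 3.0 m/s

16 km/h ÷ 3.6 = 4.4444 m/s.
a = 0.38 × 9.8 = 3.724 m/s².
Reaction distance = 4.4444 × 1.7 = 7.555 m.
Braking distance needed to stop: v²/(2a) = 19.753 / 7.448 = 2.652 m, so total needed = 7.555 + 2.652 = 10.207 m > 9 m — it cannot stop.
Distance remaining when braking begins: 9 − 7.555 = 1.445 m.
v² = v₀² − 2a·d = 19.753 − 2 × 3.724 × 1.445 = 8.991 m²/s².
v = √8.991 = 2.998 m/s.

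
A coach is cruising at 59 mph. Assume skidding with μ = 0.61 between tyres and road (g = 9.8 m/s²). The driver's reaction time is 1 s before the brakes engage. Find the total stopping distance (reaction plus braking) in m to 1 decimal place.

59 mph × 0.44704 = 26.3754 m/s.
a = μg = 0.61 × 9.8 = 5.978 m/s².
Reaction distance = v·t_r = 26.3754 × 1 = 26.375 m.
Braking distance = v²/(2a) = 26.3754² / (2 × 5.978) = 695.662 / 11.956 = 58.185 m.
Total = 26.375 + 58.185 = 84.560 m.

Total stopping distance ≈ 84.6 m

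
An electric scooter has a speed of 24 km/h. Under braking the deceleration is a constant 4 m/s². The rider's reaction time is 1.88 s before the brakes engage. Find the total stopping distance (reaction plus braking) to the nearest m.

24 km/h ÷ 3.6 = 6.6667 m/s.
Reaction distance = v·t_r = 6.6667 × 1.88 = 12.533 m.
Braking distance = v²/(2a) = 6.6667² / (2 × 4.000) = 44.445 / 8.000 = 5.556 m.
Total = 12.533 + 5.556 = 18.089 m.

Total stopping distance ≈ 18 m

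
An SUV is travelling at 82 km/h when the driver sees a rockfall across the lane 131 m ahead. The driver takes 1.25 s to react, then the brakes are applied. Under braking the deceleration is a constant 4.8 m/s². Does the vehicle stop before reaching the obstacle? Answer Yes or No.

Yes

82 km/h ÷ 3.6 = 22.7778 m/s.
Reaction distance = 22.7778 × 1.25 = 28.472 m.
Braking distance = v²/(2a) = 518.828 / 9.600 = 54.045 m.
Total stopping distance = 28.472 + 54.045 = 82.517 m, vs 131 m available — it stops with 131 − 82.517 = 48.483 m to spare.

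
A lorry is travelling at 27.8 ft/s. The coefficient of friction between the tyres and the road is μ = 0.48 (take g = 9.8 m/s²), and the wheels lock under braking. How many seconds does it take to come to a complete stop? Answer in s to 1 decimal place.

27.8 ft/s × 0.3048 = 8.4734 m/s.
a = μg = 0.48 × 9.8 = 4.704 m/s².
Braking time = v/a = 8.4734 / 4.704 = 1.801 s.

Braking time ≈ 1.8 s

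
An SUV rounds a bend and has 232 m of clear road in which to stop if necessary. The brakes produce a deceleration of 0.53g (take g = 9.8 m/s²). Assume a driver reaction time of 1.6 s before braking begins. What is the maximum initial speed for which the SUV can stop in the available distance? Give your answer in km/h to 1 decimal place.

a = 0.53 × 9.8 = 5.194 m/s².
Stopping distance: v·t_r + v²/(2a) = 232 with t_r = 1.6 s and a = 5.194 m/s².
So v² + 16.621 v − 2410.02 = 0.
Positive root: v = −a·t_r + √((a·t_r)² + 2a·d) = −8.310 + √(69.056 + 2410.02) = 41.4803 m/s.
41.4803 m/s × 3.6 = 149.329 km/h.

Maximum speed ≈ 149.3 km/h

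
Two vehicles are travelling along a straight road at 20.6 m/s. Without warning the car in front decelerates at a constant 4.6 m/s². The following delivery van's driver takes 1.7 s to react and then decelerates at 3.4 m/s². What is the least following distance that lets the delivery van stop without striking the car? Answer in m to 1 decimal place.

Minimum gap ≈ 51.3 m

Leader travels v²/(2a_L) = 424.360 / 9.200 = 46.126 m before stopping.
Follower covers v·t_r = 20.6000 × 1.7 = 35.020 m while reacting, then v²/(2a_F) = 424.360 / 6.800 = 62.406 m while braking, for a total of 35.020 + 62.406 = 97.426 m.
Since a_F ≤ a_L and the follower starts braking later, the follower is never slower than the leader, so the closest approach is when both have stopped.
Minimum gap = 97.426 − 46.126 = 51.300 m.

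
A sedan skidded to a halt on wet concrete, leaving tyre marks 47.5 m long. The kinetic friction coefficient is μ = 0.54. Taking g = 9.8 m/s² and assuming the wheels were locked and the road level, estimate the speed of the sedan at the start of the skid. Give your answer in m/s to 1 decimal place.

Deceleration a = μg = 0.54 × 9.8 = 5.292 m/s².
v = √(2a·d) = √(2 × 5.292 × 47.5) = √502.740 = 22.4219 m/s.

Initial speed ≈ 22.4 m/s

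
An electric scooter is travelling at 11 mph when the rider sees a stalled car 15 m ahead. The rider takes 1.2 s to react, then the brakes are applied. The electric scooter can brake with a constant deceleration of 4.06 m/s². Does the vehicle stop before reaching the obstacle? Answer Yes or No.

Yes

11 mph × 0.44704 = 4.9174 m/s.
Reaction distance = 4.9174 × 1.2 = 5.901 m.
Braking distance = v²/(2a) = 24.181 / 8.120 = 2.978 m.
Total stopping distance = 5.901 + 2.978 = 8.879 m, vs 15 m available — it stops with 15 − 8.879 = 6.121 m to spare.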